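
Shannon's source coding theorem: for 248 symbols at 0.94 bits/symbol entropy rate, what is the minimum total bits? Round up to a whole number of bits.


Minimum bits >= n * H = 248 * 0.94 = 233.12, rounded up to a whole number of bits = 234

234 bits


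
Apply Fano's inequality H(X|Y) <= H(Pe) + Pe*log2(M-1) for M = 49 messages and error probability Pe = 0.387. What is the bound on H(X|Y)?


H(Pe) = -Pe*log2(Pe) - (1-Pe)*log2(1-Pe) = -0.387*log2(0.387) - 0.613*log2(0.613) = 0.530033 + 0.432803 = 0.9628. Pe*log2(M-1) = 0.387*log2(48) = 2.161380. Bound = H(Pe) + Pe*log2(M-1) = 0.530033 + 0.432803 + 2.161380 = 3.1242

3.1242 bits


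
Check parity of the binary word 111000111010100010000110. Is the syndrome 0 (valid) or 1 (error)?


Syndrome = XOR of all bits = 1 XOR 1 XOR 1 XOR 0 XOR 0 XOR 0 XOR 1 XOR 1 XOR 1 XOR 0 XOR 1 XOR 0 XOR 1 XOR 0 XOR 0 XOR 0 XOR 1 XOR 0 XOR 0 XOR 0 XOR 0 XOR 1 XOR 1 XOR 0 = 1

1


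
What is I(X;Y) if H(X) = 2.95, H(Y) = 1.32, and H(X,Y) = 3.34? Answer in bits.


I(X;Y) = H(X) + H(Y) - H(X,Y) = 2.95 + 1.32 - 3.34 = 0.93

0.93 bits


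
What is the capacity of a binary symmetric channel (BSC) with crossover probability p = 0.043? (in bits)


H(p) = -p*log2(p) - (1-p)*log2(1-p) = -0.043*log2(0.043) - 0.957*log2(0.957) = 0.195199 + 0.060683 = 0.2559. C = 1 - H(p) = 1 - 0.2559 = 0.7441

0.7441 bits


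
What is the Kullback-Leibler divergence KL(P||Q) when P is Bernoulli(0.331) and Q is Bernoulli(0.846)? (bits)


KL = p*log2(p/q) + (1-p)*log2((1-p)/(1-q)) = 0.331*log2(0.331/0.846) + 0.669*log2(0.669/0.154) = 0.9695

0.9695 bits


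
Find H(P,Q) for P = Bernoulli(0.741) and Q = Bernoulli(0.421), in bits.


H(P,Q) = -p*log2(q) - (1-p)*log2(1-q). -0.741*log2(0.421) = 0.924848; -0.259*log2(0.579) = 0.204186. H(P,Q) = 0.924848 + 0.204186 = 1.129

1.129 bits


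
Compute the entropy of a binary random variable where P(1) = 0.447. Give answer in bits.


H = -p*log2(p) - (1-p)*log2(1-p). -0.447*log2(0.447) = 0.519259; -0.553*log2(0.553) = 0.472621. H = 0.519259 + 0.472621 = 0.9919

0.9919 bits


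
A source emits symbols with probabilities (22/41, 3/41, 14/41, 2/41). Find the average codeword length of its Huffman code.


Huffman construction (repeatedly merge the two least-probable nodes; each merge adds 1 bit to every symbol beneath it): 2/41 + 3/41 = 5/41; 5/41 + 14/41 = 19/41; 19/41 + 22/41 = 1. Resulting codeword lengths (in the order the probabilities were given): (1, 3, 2, 3). L_avg = sum(p_i * l_i) = 22/41*1 + 3/41*3 + 14/41*2 + 2/41*3 = 65/41 = 1.5854

1.5854 bits


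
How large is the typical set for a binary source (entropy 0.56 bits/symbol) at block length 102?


log2|A_typical| = nH = 102 * 0.56 = 57.12, so |A_typical| ~ 2^57.12 = 1.566e+17

1.566e+17


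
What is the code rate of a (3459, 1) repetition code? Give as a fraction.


Rate = k/n = 1/3459

1/3459


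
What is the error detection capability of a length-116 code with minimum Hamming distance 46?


Detection capability = d_min - 1 = 46 - 1 = 45

45 errors


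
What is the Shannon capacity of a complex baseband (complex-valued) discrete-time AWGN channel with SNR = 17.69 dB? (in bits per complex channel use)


SNR_linear = 10^(17.69/10) = 58.7489; C = log2(1 + SNR_linear) = log2(1 + 58.7489) = 5.9008

5.9008 bits/channel use


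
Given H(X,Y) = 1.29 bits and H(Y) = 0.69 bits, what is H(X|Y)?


H(X|Y) = H(X,Y) - H(Y) = 1.29 - 0.69 = 0.6

0.6 bits


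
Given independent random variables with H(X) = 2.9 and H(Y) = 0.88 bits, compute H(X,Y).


For independent variables, H(X,Y) = H(X) + H(Y) = 2.9 + 0.88 = 3.78

3.78 bits


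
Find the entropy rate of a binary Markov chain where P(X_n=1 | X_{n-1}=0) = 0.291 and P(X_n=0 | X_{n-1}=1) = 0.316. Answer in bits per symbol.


Stationary distribution: pi_0 = p10/(p01+p10) = 0.5206, pi_1 = 0.4794. Entropy rate H' = pi_0*H(p01) + pi_1*H(p10) = 0.5206*0.87 + 0.4794*0.9 = 0.8844

0.8844 bits/symbol


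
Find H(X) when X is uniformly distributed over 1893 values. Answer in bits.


H = log2(n) = log2(1893) = 10.8865

10.8865 bits


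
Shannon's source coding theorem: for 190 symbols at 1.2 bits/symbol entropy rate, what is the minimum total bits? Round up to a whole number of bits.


Minimum bits >= n * H = 190 * 1.2 = 228.0, rounded up to a whole number of bits = 228

228 bits


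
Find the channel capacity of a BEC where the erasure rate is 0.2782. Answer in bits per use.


C = 1 - epsilon = 1 - 0.2782 = 0.7218

0.7218 bits


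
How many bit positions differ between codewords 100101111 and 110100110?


Count differing positions: . ^ . . . ^ . . ^ = 3 differences

3


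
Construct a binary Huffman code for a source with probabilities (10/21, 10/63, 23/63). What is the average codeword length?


Huffman construction (repeatedly merge the two least-probable nodes; each merge adds 1 bit to every symbol beneath it): 10/63 + 23/63 = 11/21; 10/21 + 11/21 = 1. Resulting codeword lengths (in the order the probabilities were given): (1, 2, 2). L_avg = sum(p_i * l_i) = 10/21*1 + 10/63*2 + 23/63*2 = 32/21 = 1.5238

1.5238 bits


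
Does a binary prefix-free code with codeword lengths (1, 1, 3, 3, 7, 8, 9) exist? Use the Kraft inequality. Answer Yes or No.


Kraft sum = sum(2^(-l_i)) = 1.2637, need <= 1. Result: violated (a binary prefix-free code with these lengths cannot exist)

No


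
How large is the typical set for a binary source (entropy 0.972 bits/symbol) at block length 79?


log2|A_typical| = nH = 79 * 0.972 = 76.788, so |A_typical| ~ 2^76.788 = 1.305e+23

1.305e+23


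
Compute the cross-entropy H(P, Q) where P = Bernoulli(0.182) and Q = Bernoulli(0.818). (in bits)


H(P,Q) = -p*log2(q) - (1-p)*log2(1-q). -0.182*log2(0.818) = 0.052749; -0.818*log2(0.182) = 2.010636. H(P,Q) = 0.052749 + 2.010636 = 2.0634

2.0634 bits


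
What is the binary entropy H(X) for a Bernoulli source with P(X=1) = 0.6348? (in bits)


H = -p*log2(p) - (1-p)*log2(1-p). -0.6348*log2(0.6348) = 0.416191; -0.3652*log2(0.3652) = 0.530724. H = 0.416191 + 0.530724 = 0.9469

0.9469 bits


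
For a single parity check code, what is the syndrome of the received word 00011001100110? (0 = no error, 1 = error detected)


Syndrome = XOR of all bits = 0 XOR 0 XOR 0 XOR 1 XOR 1 XOR 0 XOR 0 XOR 1 XOR 1 XOR 0 XOR 0 XOR 1 XOR 1 XOR 0 = 0

0


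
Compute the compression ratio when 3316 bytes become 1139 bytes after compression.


Ratio = original / compressed = 3316 / 1139 = 2.9113

2.9113


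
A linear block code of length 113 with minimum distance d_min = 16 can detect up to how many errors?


Detection capability = d_min - 1 = 16 - 1 = 15

15 errors


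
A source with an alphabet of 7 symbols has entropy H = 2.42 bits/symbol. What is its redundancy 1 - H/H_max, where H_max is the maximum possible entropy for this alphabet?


H_max = log2(K) = log2(7) = 2.8074 bits/symbol. Redundancy = 1 - H/H_max = 1 - 2.42/2.8074 = 1 - 0.862 = 0.138

0.138


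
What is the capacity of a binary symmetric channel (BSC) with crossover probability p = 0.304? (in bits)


H(p) = -p*log2(p) - (1-p)*log2(1-p) = -0.304*log2(0.304) - 0.696*log2(0.696) = 0.522228 + 0.363897 = 0.8861. C = 1 - H(p) = 1 - 0.8861 = 0.1139

0.1139 bits


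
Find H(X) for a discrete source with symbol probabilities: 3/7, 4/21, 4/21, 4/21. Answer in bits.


H = -sum(p_i * log2(p_i)). Terms: -(3/7)*log2(3/7) = 0.523882; -(4/21)*log2(4/21) = 0.455680; -(4/21)*log2(4/21) = 0.455680; -(4/21)*log2(4/21) = 0.455680. H = 0.523882 + 0.455680 + 0.455680 + 0.455680 = 1.8909

1.8909 bits


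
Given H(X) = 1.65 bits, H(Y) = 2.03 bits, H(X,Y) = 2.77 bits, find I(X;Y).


I(X;Y) = H(X) + H(Y) - H(X,Y) = 1.65 + 2.03 - 2.77 = 0.91

0.91 bits


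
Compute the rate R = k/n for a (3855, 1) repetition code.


Rate = k/n = 1/3855

1/3855


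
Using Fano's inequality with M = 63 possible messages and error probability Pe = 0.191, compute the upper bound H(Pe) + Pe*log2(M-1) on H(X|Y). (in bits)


H(Pe) = -Pe*log2(Pe) - (1-Pe)*log2(1-Pe) = -0.191*log2(0.191) - 0.809*log2(0.809) = 0.456176 + 0.247383 = 0.7036. Pe*log2(M-1) = 0.191*log2(62) = 1.137251. Bound = H(Pe) + Pe*log2(M-1) = 0.456176 + 0.247383 + 1.137251 = 1.8408

1.8408 bits


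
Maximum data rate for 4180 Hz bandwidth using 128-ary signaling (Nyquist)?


Rate = 2 * B * log2(M) = 2 * 4180 * 7.0 = 58520.0

58520.0 bps


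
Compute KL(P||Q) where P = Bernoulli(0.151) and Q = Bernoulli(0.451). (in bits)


KL = p*log2(p/q) + (1-p)*log2((1-p)/(1-q)) = 0.151*log2(0.151/0.451) + 0.849*log2(0.849/0.549) = 0.2956

0.2956 bits


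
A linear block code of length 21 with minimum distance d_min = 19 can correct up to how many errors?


Correction capability = floor((d-1)/2) = floor((19-1)/2) = 9

9 errors


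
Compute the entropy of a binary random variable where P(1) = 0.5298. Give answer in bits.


H = -p*log2(p) - (1-p)*log2(1-p). -0.5298*log2(0.5298) = 0.485551; -0.4702*log2(0.4702) = 0.511885. H = 0.485551 + 0.511885 = 0.9974

0.9974 bits


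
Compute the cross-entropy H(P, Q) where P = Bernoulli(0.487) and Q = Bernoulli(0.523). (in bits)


H(P,Q) = -p*log2(q) - (1-p)*log2(1-q). -0.487*log2(0.523) = 0.455402; -0.513*log2(0.477) = 0.547853. H(P,Q) = 0.455402 + 0.547853 = 1.0033

1.0033 bits


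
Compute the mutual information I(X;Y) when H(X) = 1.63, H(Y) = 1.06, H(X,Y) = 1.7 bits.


I(X;Y) = H(X) + H(Y) - H(X,Y) = 1.63 + 1.06 - 1.7 = 0.99

0.99 bits


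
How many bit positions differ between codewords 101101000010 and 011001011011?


Count differing positions: ^ ^ . ^ . . . ^ ^ . . ^ = 6 differences

6


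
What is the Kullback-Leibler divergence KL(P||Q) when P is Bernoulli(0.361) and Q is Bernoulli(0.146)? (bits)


KL = p*log2(p/q) + (1-p)*log2((1-p)/(1-q)) = 0.361*log2(0.361/0.146) + 0.639*log2(0.639/0.854) = 0.2041

0.2041 bits


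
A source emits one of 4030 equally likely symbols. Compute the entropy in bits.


H = log2(n) = log2(4030) = 11.9766

11.9766 bits


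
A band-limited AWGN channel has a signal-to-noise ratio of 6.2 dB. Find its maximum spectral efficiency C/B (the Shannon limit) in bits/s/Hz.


SNR_linear = 10^(6.2/10) = 4.1687; C/B = log2(1 + SNR_linear) = log2(1 + 4.1687) = 2.3698

2.3698 bits/s/Hz


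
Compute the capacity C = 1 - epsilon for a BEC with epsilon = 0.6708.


C = 1 - epsilon = 1 - 0.6708 = 0.3292

0.3292 bits


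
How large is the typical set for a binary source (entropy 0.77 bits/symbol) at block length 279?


log2|A_typical| = nH = 279 * 0.77 = 214.83, so |A_typical| ~ 2^214.83 = 4.680e+64

4.680e+64


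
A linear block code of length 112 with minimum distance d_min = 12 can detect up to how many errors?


Detection capability = d_min - 1 = 12 - 1 = 11

11 errors


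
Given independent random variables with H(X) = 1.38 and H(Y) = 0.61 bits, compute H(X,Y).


For independent variables, H(X,Y) = H(X) + H(Y) = 1.38 + 0.61 = 1.99

1.99 bits


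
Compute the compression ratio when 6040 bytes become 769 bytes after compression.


Ratio = original / compressed = 6040 / 769 = 7.8544

7.8544


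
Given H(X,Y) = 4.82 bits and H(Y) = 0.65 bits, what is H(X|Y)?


H(X|Y) = H(X,Y) - H(Y) = 4.82 - 0.65 = 4.17

4.17 bits


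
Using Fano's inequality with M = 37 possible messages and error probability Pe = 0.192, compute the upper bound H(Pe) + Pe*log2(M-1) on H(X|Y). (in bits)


H(Pe) = -Pe*log2(Pe) - (1-Pe)*log2(1-Pe) = -0.192*log2(0.192) - 0.808*log2(0.808) = 0.457118 + 0.248519 = 0.7056. Pe*log2(M-1) = 0.192*log2(36) = 0.992626. Bound = H(Pe) + Pe*log2(M-1) = 0.457118 + 0.248519 + 0.992626 = 1.6983

1.6983 bits


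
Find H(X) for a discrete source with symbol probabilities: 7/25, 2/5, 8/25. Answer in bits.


H = -sum(p_i * log2(p_i)). Terms: -(7/25)*log2(7/25) = 0.514220; -(2/5)*log2(2/5) = 0.528771; -(8/25)*log2(8/25) = 0.526034. H = 0.514220 + 0.528771 + 0.526034 = 1.569

1.569 bits


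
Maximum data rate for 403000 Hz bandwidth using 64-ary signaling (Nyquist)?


Rate = 2 * B * log2(M) = 2 * 403000 * 6.0 = 4836000.0

4836000.0 bps


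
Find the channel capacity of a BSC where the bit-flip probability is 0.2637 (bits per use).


H(p) = -p*log2(p) - (1-p)*log2(1-p) = -0.2637*log2(0.2637) - 0.7363*log2(0.7363) = 0.507103 + 0.325175 = 0.8323. C = 1 - H(p) = 1 - 0.8323 = 0.1677

0.1677 bits


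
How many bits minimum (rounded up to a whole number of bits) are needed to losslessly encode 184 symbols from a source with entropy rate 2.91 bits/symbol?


Minimum bits >= n * H = 184 * 2.91 = 535.44, rounded up to a whole number of bits = 536

536 bits


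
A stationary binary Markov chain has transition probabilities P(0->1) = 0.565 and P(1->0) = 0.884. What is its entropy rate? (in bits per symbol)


Stationary distribution: pi_0 = p10/(p01+p10) = 0.6101, pi_1 = 0.3899. Entropy rate H' = pi_0*H(p01) + pi_1*H(p10) = 0.6101*0.9878 + 0.3899*0.5178 = 0.8045

0.8045 bits/symbol


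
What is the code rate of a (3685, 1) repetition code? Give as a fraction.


Rate = k/n = 1/3685

1/3685


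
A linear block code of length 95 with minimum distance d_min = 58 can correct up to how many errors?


Correction capability = floor((d-1)/2) = floor((58-1)/2) = 28

28 errors


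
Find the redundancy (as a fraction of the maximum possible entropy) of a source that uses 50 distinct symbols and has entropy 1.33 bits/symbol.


H_max = log2(K) = log2(50) = 5.6439 bits/symbol. Redundancy = 1 - H/H_max = 1 - 1.33/5.6439 = 1 - 0.2357 = 0.7643

0.7643


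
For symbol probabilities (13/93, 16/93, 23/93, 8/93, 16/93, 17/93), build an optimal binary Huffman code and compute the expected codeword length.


Huffman construction (repeatedly merge the two least-probable nodes; each merge adds 1 bit to every symbol beneath it): 8/93 + 13/93 = 7/31; 16/93 + 16/93 = 32/93; 17/93 + 7/31 = 38/93; 23/93 + 32/93 = 55/93; 38/93 + 55/93 = 1. Resulting codeword lengths (in the order the probabilities were given): (3, 3, 2, 3, 3, 2). L_avg = sum(p_i * l_i) = 13/93*3 + 16/93*3 + 23/93*2 + 8/93*3 + 16/93*3 + 17/93*2 = 239/93 = 2.5699

2.5699 bits


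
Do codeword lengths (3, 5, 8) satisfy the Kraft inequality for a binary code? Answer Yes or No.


Kraft sum = sum(2^(-l_i)) = 0.1602, need <= 1. Result: satisfied (a binary prefix-free code with these lengths exists)

Yes


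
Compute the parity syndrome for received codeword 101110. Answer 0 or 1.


Syndrome = XOR of all bits = 1 XOR 0 XOR 1 XOR 1 XOR 1 XOR 0 = 0

0


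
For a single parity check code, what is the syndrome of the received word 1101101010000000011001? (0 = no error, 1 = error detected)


Syndrome = XOR of all bits = 1 XOR 1 XOR 0 XOR 1 XOR 1 XOR 0 XOR 1 XOR 0 XOR 1 XOR 0 XOR 0 XOR 0 XOR 0 XOR 0 XOR 0 XOR 0 XOR 0 XOR 1 XOR 1 XOR 0 XOR 0 XOR 1 = 1

1


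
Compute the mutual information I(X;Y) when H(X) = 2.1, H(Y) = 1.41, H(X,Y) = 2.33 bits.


I(X;Y) = H(X) + H(Y) - H(X,Y) = 2.1 + 1.41 - 2.33 = 1.18

1.18 bits


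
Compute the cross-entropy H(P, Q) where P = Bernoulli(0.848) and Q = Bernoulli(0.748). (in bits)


H(P,Q) = -p*log2(q) - (1-p)*log2(1-q). -0.848*log2(0.748) = 0.355219; -0.152*log2(0.252) = 0.302253. H(P,Q) = 0.355219 + 0.302253 = 0.6575

0.6575 bits


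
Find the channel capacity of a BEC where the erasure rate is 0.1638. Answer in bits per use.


C = 1 - epsilon = 1 - 0.1638 = 0.8362

0.8362 bits


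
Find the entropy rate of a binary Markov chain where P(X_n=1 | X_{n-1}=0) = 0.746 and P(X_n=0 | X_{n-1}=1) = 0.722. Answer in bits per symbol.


Stationary distribution: pi_0 = p10/(p01+p10) = 0.4918, pi_1 = 0.5082. Entropy rate H' = pi_0*H(p01) + pi_1*H(p10) = 0.4918*0.8176 + 0.5082*0.8527 = 0.8354

0.8354 bits/symbol


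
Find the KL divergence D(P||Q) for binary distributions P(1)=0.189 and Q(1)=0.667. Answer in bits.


KL = p*log2(p/q) + (1-p)*log2((1-p)/(1-q)) = 0.189*log2(0.189/0.667) + 0.811*log2(0.811/0.333) = 0.6976

0.6976 bits


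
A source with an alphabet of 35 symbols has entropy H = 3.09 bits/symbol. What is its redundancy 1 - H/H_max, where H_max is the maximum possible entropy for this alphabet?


H_max = log2(K) = log2(35) = 5.1293 bits/symbol. Redundancy = 1 - H/H_max = 1 - 3.09/5.1293 = 1 - 0.6024 = 0.3976

0.3976


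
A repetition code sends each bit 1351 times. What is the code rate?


Rate = k/n = 1/1351

1/1351


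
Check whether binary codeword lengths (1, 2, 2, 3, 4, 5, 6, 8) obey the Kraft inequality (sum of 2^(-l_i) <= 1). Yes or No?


Kraft sum = sum(2^(-l_i)) = 1.2383, need <= 1. Result: violated (a binary prefix-free code with these lengths cannot exist)

No


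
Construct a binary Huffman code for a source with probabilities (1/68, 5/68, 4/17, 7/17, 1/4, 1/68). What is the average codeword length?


Huffman construction (repeatedly merge the two least-probable nodes; each merge adds 1 bit to every symbol beneath it): 1/68 + 1/68 = 1/34; 1/34 + 5/68 = 7/68; 7/68 + 4/17 = 23/68; 1/4 + 23/68 = 10/17; 7/17 + 10/17 = 1. Resulting codeword lengths (in the order the probabilities were given): (5, 4, 3, 1, 2, 5). L_avg = sum(p_i * l_i) = 1/68*5 + 5/68*4 + 4/17*3 + 7/17*1 + 1/4*2 + 1/68*5 = 35/17 = 2.0588

2.0588 bits


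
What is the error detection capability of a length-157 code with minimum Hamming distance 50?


Detection capability = d_min - 1 = 50 - 1 = 49

49 errors


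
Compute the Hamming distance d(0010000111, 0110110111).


Count differing positions: . ^ . . ^ ^ . . . . = 3 differences

3


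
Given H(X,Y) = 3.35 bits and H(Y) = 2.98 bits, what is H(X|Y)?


H(X|Y) = H(X,Y) - H(Y) = 3.35 - 2.98 = 0.37

0.37 bits


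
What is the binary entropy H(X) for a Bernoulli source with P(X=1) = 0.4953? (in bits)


H = -p*log2(p) - (1-p)*log2(1-p). -0.4953*log2(0.4953) = 0.502049; -0.5047*log2(0.5047) = 0.497888. H = 0.502049 + 0.497888 = 0.9999

0.9999 bits


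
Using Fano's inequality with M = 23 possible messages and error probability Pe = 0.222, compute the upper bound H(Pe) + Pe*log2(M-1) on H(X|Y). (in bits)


H(Pe) = -Pe*log2(Pe) - (1-Pe)*log2(1-Pe) = -0.222*log2(0.222) - 0.778*log2(0.778) = 0.482044 + 0.281759 = 0.7638. Pe*log2(M-1) = 0.222*log2(22) = 0.989994. Bound = H(Pe) + Pe*log2(M-1) = 0.482044 + 0.281759 + 0.989994 = 1.7538

1.7538 bits


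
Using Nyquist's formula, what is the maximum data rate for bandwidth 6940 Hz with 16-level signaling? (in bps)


Rate = 2 * B * log2(M) = 2 * 6940 * 4.0 = 55520.0

55520.0 bps


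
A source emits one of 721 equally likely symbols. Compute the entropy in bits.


H = log2(n) = log2(721) = 9.4939

9.4939 bits


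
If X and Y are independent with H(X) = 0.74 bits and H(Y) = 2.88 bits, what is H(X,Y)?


For independent variables, H(X,Y) = H(X) + H(Y) = 0.74 + 2.88 = 3.62

3.62 bits


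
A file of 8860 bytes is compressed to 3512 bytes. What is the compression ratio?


Ratio = original / compressed = 8860 / 3512 = 2.5228

2.5228


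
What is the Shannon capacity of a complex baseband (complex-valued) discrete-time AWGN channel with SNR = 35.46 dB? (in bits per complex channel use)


SNR_linear = 10^(35.46/10) = 3515.6044; C = log2(1 + SNR_linear) = log2(1 + 3515.6044) = 11.78

11.78 bits/channel use


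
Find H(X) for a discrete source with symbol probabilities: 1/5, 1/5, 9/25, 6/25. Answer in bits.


H = -sum(p_i * log2(p_i)). Terms: -(1/5)*log2(1/5) = 0.464386; -(1/5)*log2(1/5) = 0.464386; -(9/25)*log2(9/25) = 0.530615; -(6/25)*log2(6/25) = 0.494134. H = 0.464386 + 0.464386 + 0.530615 + 0.494134 = 1.9535

1.9535 bits


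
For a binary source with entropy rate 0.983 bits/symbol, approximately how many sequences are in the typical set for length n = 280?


log2|A_typical| = nH = 280 * 0.983 = 275.24, so |A_typical| ~ 2^275.24 = 7.170e+82

7.170e+82


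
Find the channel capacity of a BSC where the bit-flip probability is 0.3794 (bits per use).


H(p) = -p*log2(p) - (1-p)*log2(1-p) = -0.3794*log2(0.3794) - 0.6206*log2(0.6206) = 0.530480 + 0.427137 = 0.9576. C = 1 - H(p) = 1 - 0.9576 = 0.0424

0.0424 bits


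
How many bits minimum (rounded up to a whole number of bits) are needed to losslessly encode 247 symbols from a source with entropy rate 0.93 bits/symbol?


Minimum bits >= n * H = 247 * 0.93 = 229.71, rounded up to a whole number of bits = 230

230 bits


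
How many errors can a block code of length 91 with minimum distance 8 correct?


Correction capability = floor((d-1)/2) = floor((8-1)/2) = 3

3 errors


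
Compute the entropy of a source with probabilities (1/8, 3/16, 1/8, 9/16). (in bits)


H = -sum(p_i * log2(p_i)). Terms: -(1/8)*log2(1/8) = 0.375000; -(3/16)*log2(3/16) = 0.452820; -(1/8)*log2(1/8) = 0.375000; -(9/16)*log2(9/16) = 0.466917. H = 0.375000 + 0.452820 + 0.375000 + 0.466917 = 1.6697

1.6697 bits


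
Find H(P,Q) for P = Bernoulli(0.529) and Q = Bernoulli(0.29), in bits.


H(P,Q) = -p*log2(q) - (1-p)*log2(1-q). -0.529*log2(0.29) = 0.944728; -0.471*log2(0.71) = 0.232725. H(P,Q) = 0.944728 + 0.232725 = 1.1775

1.1775 bits


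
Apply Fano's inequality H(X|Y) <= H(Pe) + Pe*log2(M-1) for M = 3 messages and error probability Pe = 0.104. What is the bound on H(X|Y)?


H(Pe) = -Pe*log2(Pe) - (1-Pe)*log2(1-Pe) = -0.104*log2(0.104) - 0.896*log2(0.896) = 0.339596 + 0.141953 = 0.4815. Pe*log2(M-1) = 0.104*log2(2) = 0.104000. Bound = H(Pe) + Pe*log2(M-1) = 0.339596 + 0.141953 + 0.104000 = 0.5855

0.5855 bits


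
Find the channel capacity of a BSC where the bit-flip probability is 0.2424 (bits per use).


H(p) = -p*log2(p) - (1-p)*log2(1-p) = -0.2424*log2(0.2424) - 0.7576*log2(0.7576) = 0.495596 + 0.303413 = 0.799. C = 1 - H(p) = 1 - 0.799 = 0.201

0.201 bits


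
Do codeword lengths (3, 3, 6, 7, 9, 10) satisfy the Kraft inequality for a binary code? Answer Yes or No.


Kraft sum = sum(2^(-l_i)) = 0.2764, need <= 1. Result: satisfied (a binary prefix-free code with these lengths exists)

Yes


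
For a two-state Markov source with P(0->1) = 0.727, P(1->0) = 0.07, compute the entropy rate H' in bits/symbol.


Stationary distribution: pi_0 = p10/(p01+p10) = 0.0878, pi_1 = 0.9122. Entropy rate H' = pi_0*H(p01) + pi_1*H(p10) = 0.0878*0.8457 + 0.9122*0.3659 = 0.4081

0.4081 bits/symbol


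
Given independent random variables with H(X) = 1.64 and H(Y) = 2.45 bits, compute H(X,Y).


For independent variables, H(X,Y) = H(X) + H(Y) = 1.64 + 2.45 = 4.09

4.09 bits


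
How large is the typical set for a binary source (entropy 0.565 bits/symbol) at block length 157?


log2|A_typical| = nH = 157 * 0.565 = 88.705, so |A_typical| ~ 2^88.705 = 5.045e+26

5.045e+26


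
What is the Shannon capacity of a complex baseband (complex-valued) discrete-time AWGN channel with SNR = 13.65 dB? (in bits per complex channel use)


SNR_linear = 10^(13.65/10) = 23.1739; C = log2(1 + SNR_linear) = log2(1 + 23.1739) = 4.5954

4.5954 bits/channel use


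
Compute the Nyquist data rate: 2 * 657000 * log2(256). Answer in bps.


Rate = 2 * B * log2(M) = 2 * 657000 * 8.0 = 10512000.0

10512000.0 bps


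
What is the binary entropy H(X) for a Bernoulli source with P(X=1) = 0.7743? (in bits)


H = -p*log2(p) - (1-p)*log2(1-p). -0.7743*log2(0.7743) = 0.285744; -0.2257*log2(0.2257) = 0.484696. H = 0.285744 + 0.484696 = 0.7704

0.7704 bits


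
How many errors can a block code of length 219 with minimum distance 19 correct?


Correction capability = floor((d-1)/2) = floor((19-1)/2) = 9

9 errors


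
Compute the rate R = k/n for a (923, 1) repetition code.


Rate = k/n = 1/923

1/923


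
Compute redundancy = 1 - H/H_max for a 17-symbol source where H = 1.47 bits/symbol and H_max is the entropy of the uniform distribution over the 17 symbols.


H_max = log2(K) = log2(17) = 4.0875 bits/symbol. Redundancy = 1 - H/H_max = 1 - 1.47/4.0875 = 1 - 0.3596 = 0.6404

0.6404


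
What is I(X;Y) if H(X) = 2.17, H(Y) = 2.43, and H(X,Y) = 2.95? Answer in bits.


I(X;Y) = H(X) + H(Y) - H(X,Y) = 2.17 + 2.43 - 2.95 = 1.65

1.65 bits


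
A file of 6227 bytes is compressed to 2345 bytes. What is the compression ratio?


Ratio = original / compressed = 6227 / 2345 = 2.6554

2.6554


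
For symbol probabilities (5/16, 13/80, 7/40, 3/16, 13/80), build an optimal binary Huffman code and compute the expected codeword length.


Huffman construction (repeatedly merge the two least-probable nodes; each merge adds 1 bit to every symbol beneath it): 13/80 + 13/80 = 13/40; 7/40 + 3/16 = 29/80; 5/16 + 13/40 = 51/80; 29/80 + 51/80 = 1. Resulting codeword lengths (in the order the probabilities were given): (2, 3, 2, 2, 3). L_avg = sum(p_i * l_i) = 5/16*2 + 13/80*3 + 7/40*2 + 3/16*2 + 13/80*3 = 93/40 = 2.325

2.325 bits


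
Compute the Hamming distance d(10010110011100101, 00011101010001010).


Count differing positions: ^ . . . ^ . ^ ^ . . ^ ^ . ^ ^ ^ ^ = 10 differences

10


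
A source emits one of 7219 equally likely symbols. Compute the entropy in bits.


H = log2(n) = log2(7219) = 12.8176

12.8176 bits


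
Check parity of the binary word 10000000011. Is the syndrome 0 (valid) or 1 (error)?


Syndrome = XOR of all bits = 1 XOR 0 XOR 0 XOR 0 XOR 0 XOR 0 XOR 0 XOR 0 XOR 0 XOR 1 XOR 1 = 1

1


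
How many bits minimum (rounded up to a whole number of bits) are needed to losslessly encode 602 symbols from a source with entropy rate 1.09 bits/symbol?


Minimum bits >= n * H = 602 * 1.09 = 656.18, rounded up to a whole number of bits = 657

657 bits


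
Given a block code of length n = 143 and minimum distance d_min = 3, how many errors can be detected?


Detection capability = d_min - 1 = 3 - 1 = 2

2 errors


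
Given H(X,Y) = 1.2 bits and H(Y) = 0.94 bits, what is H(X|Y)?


H(X|Y) = H(X,Y) - H(Y) = 1.2 - 0.94 = 0.26

0.26 bits


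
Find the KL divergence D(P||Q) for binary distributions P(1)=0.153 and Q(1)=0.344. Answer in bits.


KL = p*log2(p/q) + (1-p)*log2((1-p)/(1-q)) = 0.153*log2(0.153/0.344) + 0.847*log2(0.847/0.656) = 0.1334

0.1334 bits


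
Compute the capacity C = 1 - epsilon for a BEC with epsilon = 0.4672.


C = 1 - epsilon = 1 - 0.4672 = 0.5328

0.5328 bits


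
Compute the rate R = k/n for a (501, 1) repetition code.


Rate = k/n = 1/501

1/501


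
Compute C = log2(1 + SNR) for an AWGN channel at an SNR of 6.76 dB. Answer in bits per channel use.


SNR_linear = 10^(6.76/10) = 4.7424; C = log2(1 + SNR_linear) = log2(1 + 4.7424) = 2.5217

2.5217 bits/channel use


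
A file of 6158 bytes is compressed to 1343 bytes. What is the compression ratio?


Ratio = original / compressed = 6158 / 1343 = 4.5853

4.5853


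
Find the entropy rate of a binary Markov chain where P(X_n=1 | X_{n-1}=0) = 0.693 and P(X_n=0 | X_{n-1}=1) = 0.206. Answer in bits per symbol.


Stationary distribution: pi_0 = p10/(p01+p10) = 0.2291, pi_1 = 0.7709. Entropy rate H' = pi_0*H(p01) + pi_1*H(p10) = 0.2291*0.8897 + 0.7709*0.7338 = 0.7695

0.7695 bits/symbol


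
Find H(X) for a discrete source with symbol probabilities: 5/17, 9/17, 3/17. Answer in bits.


H = -sum(p_i * log2(p_i)). Terms: -(5/17)*log2(5/17) = 0.519275; -(9/17)*log2(9/17) = 0.485755; -(3/17)*log2(3/17) = 0.441618. H = 0.519275 + 0.485755 + 0.441618 = 1.4466

1.4466 bits


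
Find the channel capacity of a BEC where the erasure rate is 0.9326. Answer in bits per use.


C = 1 - epsilon = 1 - 0.9326 = 0.0674

0.0674 bits


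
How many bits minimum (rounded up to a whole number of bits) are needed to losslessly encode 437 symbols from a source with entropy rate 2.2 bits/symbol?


Minimum bits >= n * H = 437 * 2.2 = 961.4, rounded up to a whole number of bits = 962

962 bits


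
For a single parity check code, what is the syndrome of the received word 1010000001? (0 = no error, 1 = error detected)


Syndrome = XOR of all bits = 1 XOR 0 XOR 1 XOR 0 XOR 0 XOR 0 XOR 0 XOR 0 XOR 0 XOR 1 = 1

1


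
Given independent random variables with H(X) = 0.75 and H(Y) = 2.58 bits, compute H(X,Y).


For independent variables, H(X,Y) = H(X) + H(Y) = 0.75 + 2.58 = 3.33

3.33 bits


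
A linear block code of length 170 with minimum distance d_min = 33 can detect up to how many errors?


Detection capability = d_min - 1 = 33 - 1 = 32

32 errors


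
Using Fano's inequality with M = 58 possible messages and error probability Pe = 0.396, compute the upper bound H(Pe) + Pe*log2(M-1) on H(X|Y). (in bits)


H(Pe) = -Pe*log2(Pe) - (1-Pe)*log2(1-Pe) = -0.396*log2(0.396) - 0.604*log2(0.604) = 0.529225 + 0.439337 = 0.9686. Pe*log2(M-1) = 0.396*log2(57) = 2.309824. Bound = H(Pe) + Pe*log2(M-1) = 0.529225 + 0.439337 + 2.309824 = 3.2784

3.2784 bits


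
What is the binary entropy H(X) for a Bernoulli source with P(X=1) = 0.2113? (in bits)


H = -p*log2(p) - (1-p)*log2(1-p). -0.2113*log2(0.2113) = 0.473869; -0.7887*log2(0.7887) = 0.270091. H = 0.473869 + 0.270091 = 0.744

0.744 bits


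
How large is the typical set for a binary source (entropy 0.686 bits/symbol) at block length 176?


log2|A_typical| = nH = 176 * 0.686 = 120.736, so |A_typical| ~ 2^120.736 = 2.214e+36

2.214e+36


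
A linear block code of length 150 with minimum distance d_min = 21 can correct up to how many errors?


Correction capability = floor((d-1)/2) = floor((21-1)/2) = 10

10 errors


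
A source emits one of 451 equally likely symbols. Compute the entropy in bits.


H = log2(n) = log2(451) = 8.817

8.817 bits


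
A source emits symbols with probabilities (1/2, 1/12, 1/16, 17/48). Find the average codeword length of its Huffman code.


Huffman construction (repeatedly merge the two least-probable nodes; each merge adds 1 bit to every symbol beneath it): 1/16 + 1/12 = 7/48; 7/48 + 17/48 = 1/2; 1/2 + 1/2 = 1. Resulting codeword lengths (in the order the probabilities were given): (1, 3, 3, 2). L_avg = sum(p_i * l_i) = 1/2*1 + 1/12*3 + 1/16*3 + 17/48*2 = 79/48 = 1.6458

1.6458 bits


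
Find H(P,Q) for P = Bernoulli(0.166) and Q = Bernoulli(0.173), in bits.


H(P,Q) = -p*log2(q) - (1-p)*log2(1-q). -0.166*log2(0.173) = 0.420172; -0.834*log2(0.827) = 0.228550. H(P,Q) = 0.420172 + 0.228550 = 0.6487

0.6487 bits


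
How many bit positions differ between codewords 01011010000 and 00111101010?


Count differing positions: . ^ ^ . . ^ ^ ^ . ^ . = 6 differences

6


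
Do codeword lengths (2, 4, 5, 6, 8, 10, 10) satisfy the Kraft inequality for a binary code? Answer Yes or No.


Kraft sum = sum(2^(-l_i)) = 0.3652, need <= 1. Result: satisfied (a binary prefix-free code with these lengths exists)

Yes


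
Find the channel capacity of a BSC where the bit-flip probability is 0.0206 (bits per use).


H(p) = -p*log2(p) - (1-p)*log2(1-p) = -0.0206*log2(0.0206) - 0.9794*log2(0.9794) = 0.115385 + 0.029411 = 0.1448. C = 1 - H(p) = 1 - 0.1448 = 0.8552

0.8552 bits


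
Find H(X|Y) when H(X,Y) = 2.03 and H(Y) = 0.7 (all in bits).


H(X|Y) = H(X,Y) - H(Y) = 2.03 - 0.7 = 1.33

1.33 bits


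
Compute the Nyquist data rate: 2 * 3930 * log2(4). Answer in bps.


Rate = 2 * B * log2(M) = 2 * 3930 * 2.0 = 15720.0

15720.0 bps


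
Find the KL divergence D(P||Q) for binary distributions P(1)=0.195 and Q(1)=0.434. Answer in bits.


KL = p*log2(p/q) + (1-p)*log2((1-p)/(1-q)) = 0.195*log2(0.195/0.434) + 0.805*log2(0.805/0.566) = 0.184

0.184 bits


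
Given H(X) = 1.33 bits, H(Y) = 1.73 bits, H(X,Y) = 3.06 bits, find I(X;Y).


I(X;Y) = H(X) + H(Y) - H(X,Y) = 1.33 + 1.73 - 3.06 = 0.0

0.0 bits


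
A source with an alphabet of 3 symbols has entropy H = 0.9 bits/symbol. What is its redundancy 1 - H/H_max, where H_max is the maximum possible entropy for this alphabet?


H_max = log2(K) = log2(3) = 1.585 bits/symbol. Redundancy = 1 - H/H_max = 1 - 0.9/1.585 = 1 - 0.5678 = 0.4322

0.4322


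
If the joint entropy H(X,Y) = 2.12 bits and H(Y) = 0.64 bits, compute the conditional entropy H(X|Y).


H(X|Y) = H(X,Y) - H(Y) = 2.12 - 0.64 = 1.48

1.48 bits


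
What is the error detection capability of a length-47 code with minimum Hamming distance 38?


Detection capability = d_min - 1 = 38 - 1 = 37

37 errors


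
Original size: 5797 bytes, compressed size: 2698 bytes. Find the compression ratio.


Ratio = original / compressed = 5797 / 2698 = 2.1486

2.1486


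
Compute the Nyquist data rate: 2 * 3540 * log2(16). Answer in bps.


Rate = 2 * B * log2(M) = 2 * 3540 * 4.0 = 28320.0

28320.0 bps


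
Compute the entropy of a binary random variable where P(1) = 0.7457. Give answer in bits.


H = -p*log2(p) - (1-p)*log2(1-p). -0.7457*log2(0.7457) = 0.315679; -0.2543*log2(0.2543) = 0.502343. H = 0.315679 + 0.502343 = 0.818

0.818 bits


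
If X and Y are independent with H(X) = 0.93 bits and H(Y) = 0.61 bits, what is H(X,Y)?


For independent variables, H(X,Y) = H(X) + H(Y) = 0.93 + 0.61 = 1.54

1.54 bits


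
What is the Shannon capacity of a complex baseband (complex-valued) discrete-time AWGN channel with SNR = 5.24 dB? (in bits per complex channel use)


SNR_linear = 10^(5.24/10) = 3.342; C = log2(1 + SNR_linear) = log2(1 + 3.342) = 2.1183

2.1183 bits/channel use


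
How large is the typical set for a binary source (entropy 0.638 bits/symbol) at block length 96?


log2|A_typical| = nH = 96 * 0.638 = 61.248, so |A_typical| ~ 2^61.248 = 2.738e+18

2.738e+18


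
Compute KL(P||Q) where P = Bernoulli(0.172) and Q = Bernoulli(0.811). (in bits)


KL = p*log2(p/q) + (1-p)*log2((1-p)/(1-q)) = 0.172*log2(0.172/0.811) + 0.828*log2(0.828/0.189) = 1.3799

1.3799 bits


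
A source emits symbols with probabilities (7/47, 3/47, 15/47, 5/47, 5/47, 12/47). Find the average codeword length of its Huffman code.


Huffman construction (repeatedly merge the two least-probable nodes; each merge adds 1 bit to every symbol beneath it): 3/47 + 5/47 = 8/47; 5/47 + 7/47 = 12/47; 8/47 + 12/47 = 20/47; 12/47 + 15/47 = 27/47; 20/47 + 27/47 = 1. Resulting codeword lengths (in the order the probabilities were given): (3, 3, 2, 3, 3, 2). L_avg = sum(p_i * l_i) = 7/47*3 + 3/47*3 + 15/47*2 + 5/47*3 + 5/47*3 + 12/47*2 = 114/47 = 2.4255

2.4255 bits


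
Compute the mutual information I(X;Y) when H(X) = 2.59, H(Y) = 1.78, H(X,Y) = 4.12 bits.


I(X;Y) = H(X) + H(Y) - H(X,Y) = 2.59 + 1.78 - 4.12 = 0.25

0.25 bits


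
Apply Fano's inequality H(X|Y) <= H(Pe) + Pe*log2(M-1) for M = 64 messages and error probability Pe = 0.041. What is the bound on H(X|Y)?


H(Pe) = -Pe*log2(Pe) - (1-Pe)*log2(1-Pe) = -0.041*log2(0.041) - 0.959*log2(0.959) = 0.188938 + 0.057921 = 0.2469. Pe*log2(M-1) = 0.041*log2(63) = 0.245068. Bound = H(Pe) + Pe*log2(M-1) = 0.188938 + 0.057921 + 0.245068 = 0.4919

0.4919 bits


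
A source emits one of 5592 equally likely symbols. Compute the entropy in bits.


H = log2(n) = log2(5592) = 12.4491

12.4491 bits


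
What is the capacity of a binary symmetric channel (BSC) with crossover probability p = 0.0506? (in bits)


H(p) = -p*log2(p) - (1-p)*log2(1-p) = -0.0506*log2(0.0506) - 0.9494*log2(0.9494) = 0.217819 + 0.071121 = 0.2889. C = 1 - H(p) = 1 - 0.2889 = 0.7111

0.7111 bits


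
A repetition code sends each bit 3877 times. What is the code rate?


Rate = k/n = 1/3877

1/3877


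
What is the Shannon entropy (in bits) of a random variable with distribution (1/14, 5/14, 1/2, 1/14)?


H = -sum(p_i * log2(p_i)). Terms: -(1/14)*log2(1/14) = 0.271954; -(5/14)*log2(5/14) = 0.530510; -(1/2)*log2(1/2) = 0.500000; -(1/14)*log2(1/14) = 0.271954. H = 0.271954 + 0.530510 + 0.500000 + 0.271954 = 1.5744

1.5744 bits


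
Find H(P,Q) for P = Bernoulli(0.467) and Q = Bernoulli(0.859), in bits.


H(P,Q) = -p*log2(q) - (1-p)*log2(1-q). -0.467*log2(0.859) = 0.102399; -0.533*log2(0.141) = 1.506382. H(P,Q) = 0.102399 + 1.506382 = 1.6088

1.6088 bits


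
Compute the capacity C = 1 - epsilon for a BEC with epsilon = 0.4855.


C = 1 - epsilon = 1 - 0.4855 = 0.5145

0.5145 bits


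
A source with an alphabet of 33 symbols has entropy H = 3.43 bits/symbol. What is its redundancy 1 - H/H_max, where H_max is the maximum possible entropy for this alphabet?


H_max = log2(K) = log2(33) = 5.0444 bits/symbol. Redundancy = 1 - H/H_max = 1 - 3.43/5.0444 = 1 - 0.68 = 0.32

0.32


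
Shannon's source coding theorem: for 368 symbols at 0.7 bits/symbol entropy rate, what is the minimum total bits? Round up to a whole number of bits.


Minimum bits >= n * H = 368 * 0.7 = 257.6, rounded up to a whole number of bits = 258

258 bits


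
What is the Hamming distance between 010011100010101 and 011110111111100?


Count differing positions: . . ^ ^ . ^ . ^ ^ ^ . ^ . . ^ = 8 differences

8


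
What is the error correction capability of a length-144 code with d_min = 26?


Correction capability = floor((d-1)/2) = floor((26-1)/2) = 12

12 errors


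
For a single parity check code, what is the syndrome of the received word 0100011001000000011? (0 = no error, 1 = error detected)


Syndrome = XOR of all bits = 0 XOR 1 XOR 0 XOR 0 XOR 0 XOR 1 XOR 1 XOR 0 XOR 0 XOR 1 XOR 0 XOR 0 XOR 0 XOR 0 XOR 0 XOR 0 XOR 0 XOR 1 XOR 1 = 0

0


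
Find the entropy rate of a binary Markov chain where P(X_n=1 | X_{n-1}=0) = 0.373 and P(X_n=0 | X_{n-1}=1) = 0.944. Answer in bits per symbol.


Stationary distribution: pi_0 = p10/(p01+p10) = 0.7168, pi_1 = 0.2832. Entropy rate H' = pi_0*H(p01) + pi_1*H(p10) = 0.7168*0.9529 + 0.2832*0.3114 = 0.7712

0.7712 bits/symbol


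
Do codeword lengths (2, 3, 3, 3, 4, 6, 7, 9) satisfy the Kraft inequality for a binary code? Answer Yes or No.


Kraft sum = sum(2^(-l_i)) = 0.7129, need <= 1. Result: satisfied (a binary prefix-free code with these lengths exists)

Yes


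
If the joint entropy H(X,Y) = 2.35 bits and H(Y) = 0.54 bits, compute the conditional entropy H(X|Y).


H(X|Y) = H(X,Y) - H(Y) = 2.35 - 0.54 = 1.81

1.81 bits


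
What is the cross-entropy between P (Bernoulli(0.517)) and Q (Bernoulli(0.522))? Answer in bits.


H(P,Q) = -p*log2(q) - (1-p)*log2(1-q). -0.517*log2(0.522) = 0.484883; -0.483*log2(0.478) = 0.514355. H(P,Q) = 0.484883 + 0.514355 = 0.9992

0.9992 bits


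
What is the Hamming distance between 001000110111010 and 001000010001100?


Count differing positions: . . . . . . ^ . . ^ ^ . ^ ^ . = 5 differences

5


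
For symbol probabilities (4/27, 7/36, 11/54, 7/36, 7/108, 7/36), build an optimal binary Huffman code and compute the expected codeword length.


Huffman construction (repeatedly merge the two least-probable nodes; each merge adds 1 bit to every symbol beneath it): 7/108 + 4/27 = 23/108; 7/36 + 7/36 = 7/18; 7/36 + 11/54 = 43/108; 23/108 + 7/18 = 65/108; 43/108 + 65/108 = 1. Resulting codeword lengths (in the order the probabilities were given): (3, 3, 2, 3, 3, 2). L_avg = sum(p_i * l_i) = 4/27*3 + 7/36*3 + 11/54*2 + 7/36*3 + 7/108*3 + 7/36*2 = 281/108 = 2.6019

2.6019 bits


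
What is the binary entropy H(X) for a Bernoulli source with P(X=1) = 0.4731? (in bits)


H = -p*log2(p) - (1-p)*log2(1-p). -0.4731*log2(0.4731) = 0.510845; -0.5269*log2(0.5269) = 0.487066. H = 0.510845 + 0.487066 = 0.9979

0.9979 bits


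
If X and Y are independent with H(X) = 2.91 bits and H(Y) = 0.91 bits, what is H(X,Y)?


For independent variables, H(X,Y) = H(X) + H(Y) = 2.91 + 0.91 = 3.82

3.82 bits


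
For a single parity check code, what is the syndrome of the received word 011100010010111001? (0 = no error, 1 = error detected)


Syndrome = XOR of all bits = 0 XOR 1 XOR 1 XOR 1 XOR 0 XOR 0 XOR 0 XOR 1 XOR 0 XOR 0 XOR 1 XOR 0 XOR 1 XOR 1 XOR 1 XOR 0 XOR 0 XOR 1 = 1

1


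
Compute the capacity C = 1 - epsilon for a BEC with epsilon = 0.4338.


C = 1 - epsilon = 1 - 0.4338 = 0.5662

0.5662 bits
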